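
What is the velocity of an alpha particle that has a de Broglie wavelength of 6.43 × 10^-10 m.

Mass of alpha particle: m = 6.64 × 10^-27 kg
1.55 × 10^2 m/s

From the de Broglie relation λ = h/(mv), we solve for v:

v = h/(mλ)
v = (6.626 × 10^-34 J·s) / (6.64 × 10^-27 kg × 6.43 × 10^-10 m)
v = 1.55 × 10^2 m/s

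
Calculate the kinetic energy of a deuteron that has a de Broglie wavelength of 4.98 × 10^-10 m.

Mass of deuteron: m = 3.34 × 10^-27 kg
2.65 × 10^-22 J (or 1.65 × 10^-3 eV)

From λ = h/√(2mKE), we solve for KE:

λ² = h²/(2mKE)
KE = h²/(2mλ²)
KE = (6.626 × 10^-34 J·s)² / (2 × 3.34 × 10^-27 kg × (4.98 × 10^-10 m)²)
KE = 2.65 × 10^-22 J
KE = 1.65 × 10^-3 eV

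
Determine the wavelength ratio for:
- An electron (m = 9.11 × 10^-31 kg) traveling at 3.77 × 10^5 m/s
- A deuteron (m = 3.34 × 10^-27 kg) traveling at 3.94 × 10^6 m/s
λ₁/λ₂ = 3.83 × 10^4

Using λ = h/(mv):

λ₁ = h/(m₁v₁) = 1.93 × 10^-9 m
λ₂ = h/(m₂v₂) = 5.04 × 10^-14 m

Ratio λ₁/λ₂ = (m₂v₂)/(m₁v₁)
         = (3.34 × 10^-27 kg × 3.94 × 10^6 m/s) / (9.11 × 10^-31 kg × 3.77 × 10^5 m/s)
         = 3.83 × 10^4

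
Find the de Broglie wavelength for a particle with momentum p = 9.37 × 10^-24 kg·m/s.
7.07 × 10^-11 m

Using the de Broglie relation λ = h/p:

λ = h/p
λ = (6.626 × 10^-34 J·s) / (9.37 × 10^-24 kg·m/s)
λ = 7.07 × 10^-11 m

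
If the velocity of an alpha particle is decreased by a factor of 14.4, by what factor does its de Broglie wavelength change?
The wavelength increases by a factor of 14.4.

From λ = h/(mv), the wavelength is inversely proportional to velocity:

λ ∝ 1/v

If v → v/14.4, then λ → 14.4λ

When velocity is decreased by a factor of 14.4, the wavelength increases by a factor of 14.4.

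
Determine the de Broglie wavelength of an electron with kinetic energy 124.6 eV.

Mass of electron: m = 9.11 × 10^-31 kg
1.10 × 10^-10 m

Using λ = h/√(2mKE):

First convert KE to Joules: KE = 124.6 eV = 1.996 × 10^-17 J

λ = h/√(2mKE)
λ = (6.626 × 10^-34 J·s) / √(2 × 9.11 × 10^-31 kg × 1.996 × 10^-17 J)
λ = 1.10 × 10^-10 m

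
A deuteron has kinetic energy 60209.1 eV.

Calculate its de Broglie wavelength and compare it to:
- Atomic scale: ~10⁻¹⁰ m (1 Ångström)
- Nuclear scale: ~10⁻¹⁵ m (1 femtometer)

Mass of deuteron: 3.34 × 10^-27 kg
λ = 8.25 × 10^-14 m, which is between nuclear and atomic scales.

Using λ = h/√(2mKE):

KE = 60209.1 eV = 9.647 × 10^-15 J

λ = h/√(2mKE)
λ = (6.626 × 10^-34 J·s) / √(2 × 3.34 × 10^-27 kg × 9.647 × 10^-15 J)
λ = 8.25 × 10^-14 m

Comparison:
- Atomic scale (10⁻¹⁰ m): λ is 0.00083× this size
- Nuclear scale (10⁻¹⁵ m): λ is 83× this size

The wavelength is between nuclear and atomic scales.

This wavelength is appropriate for probing atomic structure but too large for nuclear physics experiments.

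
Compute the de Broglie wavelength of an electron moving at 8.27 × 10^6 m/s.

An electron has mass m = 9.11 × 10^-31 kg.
8.79 × 10^-11 m

Using the de Broglie relation λ = h/(mv):

λ = h/(mv)
λ = (6.626 × 10^-34 J·s) / (9.11 × 10^-31 kg × 8.27 × 10^6 m/s)
λ = 8.79 × 10^-11 m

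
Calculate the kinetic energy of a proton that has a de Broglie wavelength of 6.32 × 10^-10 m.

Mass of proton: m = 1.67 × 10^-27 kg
3.29 × 10^-22 J (or 2.05 × 10^-3 eV)

From λ = h/√(2mKE), we solve for KE:

λ² = h²/(2mKE)
KE = h²/(2mλ²)
KE = (6.626 × 10^-34 J·s)² / (2 × 1.67 × 10^-27 kg × (6.32 × 10^-10 m)²)
KE = 3.29 × 10^-22 J
KE = 2.05 × 10^-3 eV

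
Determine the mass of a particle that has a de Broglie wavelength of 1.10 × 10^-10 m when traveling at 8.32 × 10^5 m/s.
7.24 × 10^-30 kg

From the de Broglie relation λ = h/(mv), we solve for m:

m = h/(λv)
m = (6.626 × 10^-34 J·s) / (1.10 × 10^-10 m × 8.32 × 10^5 m/s)
m = 7.24 × 10^-30 kg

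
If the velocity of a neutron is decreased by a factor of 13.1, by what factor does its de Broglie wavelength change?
The wavelength increases by a factor of 13.1.

From λ = h/(mv), the wavelength is inversely proportional to velocity:

λ ∝ 1/v

If v → v/13.1, then λ → 13.1λ

When velocity is decreased by a factor of 13.1, the wavelength increases by a factor of 13.1.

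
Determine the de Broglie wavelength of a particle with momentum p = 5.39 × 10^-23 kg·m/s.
1.23 × 10^-11 m

Using the de Broglie relation λ = h/p:

λ = h/p
λ = (6.626 × 10^-34 J·s) / (5.39 × 10^-23 kg·m/s)
λ = 1.23 × 10^-11 m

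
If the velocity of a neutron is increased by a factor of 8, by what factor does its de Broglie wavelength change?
The wavelength decreases by a factor of 8.

From λ = h/(mv), the wavelength is inversely proportional to velocity:

λ ∝ 1/v

If v → 8v, then λ → λ/8

When velocity is increased by a factor of 8, the wavelength decreases by a factor of 8.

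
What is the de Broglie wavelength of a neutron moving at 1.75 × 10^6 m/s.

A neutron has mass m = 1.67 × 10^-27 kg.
2.27 × 10^-13 m

Using the de Broglie relation λ = h/(mv):

λ = h/(mv)
λ = (6.626 × 10^-34 J·s) / (1.67 × 10^-27 kg × 1.75 × 10^6 m/s)
λ = 2.27 × 10^-13 m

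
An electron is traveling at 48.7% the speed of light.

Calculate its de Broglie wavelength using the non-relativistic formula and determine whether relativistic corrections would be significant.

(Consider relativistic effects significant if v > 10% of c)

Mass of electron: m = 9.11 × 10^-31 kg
Yes, relativistic corrections are needed.

Using the non-relativistic de Broglie formula λ = h/(mv):

v = 48.7% × c = 1.460 × 10^8 m/s

λ = h/(mv)
λ = (6.626 × 10^-34 J·s) / (9.11 × 10^-31 kg × 1.460 × 10^8 m/s)
λ = 4.98 × 10^-12 m

Since v = 48.7% of c > 10% of c, relativistic corrections ARE significant and the actual wavelength would differ from this non-relativistic estimate.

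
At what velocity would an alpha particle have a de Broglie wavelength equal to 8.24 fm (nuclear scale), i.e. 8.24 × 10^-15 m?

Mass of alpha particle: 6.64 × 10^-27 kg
1.21 × 10^7 m/s

From λ = h/(mv), solve for v:

v = h/(mλ)
v = (6.626 × 10^-34 J·s) / (6.64 × 10^-27 kg × 8.24 × 10^-15 m)
v = 1.21 × 10^7 m/s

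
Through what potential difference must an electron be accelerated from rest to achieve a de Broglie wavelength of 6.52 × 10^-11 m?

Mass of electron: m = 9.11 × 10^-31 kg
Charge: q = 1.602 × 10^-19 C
354 V

From λ = h/√(2mqV), we solve for V:

λ² = h²/(2mqV)
V = h²/(2mqλ²)
V = (6.626 × 10^-34 J·s)² / (2 × 9.11 × 10^-31 kg × 1.602 × 10^-19 C × (6.52 × 10^-11 m)²)
V = 354 V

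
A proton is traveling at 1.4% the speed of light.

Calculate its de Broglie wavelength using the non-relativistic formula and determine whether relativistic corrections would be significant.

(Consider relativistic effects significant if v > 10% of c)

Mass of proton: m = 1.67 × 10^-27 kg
No, relativistic corrections are not needed.

Using the non-relativistic de Broglie formula λ = h/(mv):

v = 1.4% × c = 4.197 × 10^6 m/s

λ = h/(mv)
λ = (6.626 × 10^-34 J·s) / (1.67 × 10^-27 kg × 4.197 × 10^6 m/s)
λ = 9.45 × 10^-14 m

Since v = 1.4% of c < 10% of c, relativistic corrections are NOT significant and this non-relativistic result is a good approximation.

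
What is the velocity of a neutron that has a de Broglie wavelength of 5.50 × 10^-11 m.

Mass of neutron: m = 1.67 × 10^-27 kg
7.21 × 10^3 m/s

From the de Broglie relation λ = h/(mv), we solve for v:

v = h/(mλ)
v = (6.626 × 10^-34 J·s) / (1.67 × 10^-27 kg × 5.50 × 10^-11 m)
v = 7.21 × 10^3 m/s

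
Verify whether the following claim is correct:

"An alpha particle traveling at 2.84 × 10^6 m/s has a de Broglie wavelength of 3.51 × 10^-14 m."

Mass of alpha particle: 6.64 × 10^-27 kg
True

The claim is correct.

Using λ = h/(mv):
λ = (6.626 × 10^-34 J·s) / (6.64 × 10^-27 kg × 2.84 × 10^6 m/s)
λ = 3.51 × 10^-14 m

This matches the claimed value.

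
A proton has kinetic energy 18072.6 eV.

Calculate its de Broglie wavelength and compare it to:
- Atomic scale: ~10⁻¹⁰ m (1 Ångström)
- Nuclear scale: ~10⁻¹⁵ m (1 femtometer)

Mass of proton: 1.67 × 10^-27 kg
λ = 2.13 × 10^-13 m, which is between nuclear and atomic scales.

Using λ = h/√(2mKE):

KE = 18072.6 eV = 2.896 × 10^-15 J

λ = h/√(2mKE)
λ = (6.626 × 10^-34 J·s) / √(2 × 1.67 × 10^-27 kg × 2.896 × 10^-15 J)
λ = 2.13 × 10^-13 m

Comparison:
- Atomic scale (10⁻¹⁰ m): λ is 0.0021× this size
- Nuclear scale (10⁻¹⁵ m): λ is 2.1e+02× this size

The wavelength is between nuclear and atomic scales.

This wavelength is appropriate for probing atomic structure but too large for nuclear physics experiments.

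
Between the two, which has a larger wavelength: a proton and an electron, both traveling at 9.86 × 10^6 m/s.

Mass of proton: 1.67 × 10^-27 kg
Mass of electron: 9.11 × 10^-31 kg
The electron has the longer wavelength.

Using λ = h/(mv), since both particles have the same velocity, the wavelength depends only on mass.

For proton: λ₁ = h/(m₁v) = 4.02 × 10^-14 m
For electron: λ₂ = h/(m₂v) = 7.38 × 10^-11 m

Since λ ∝ 1/m at constant velocity, the lighter particle has the longer wavelength.

The electron has the longer de Broglie wavelength.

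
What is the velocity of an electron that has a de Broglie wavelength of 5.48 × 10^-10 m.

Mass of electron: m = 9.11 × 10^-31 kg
1.33 × 10^6 m/s

From the de Broglie relation λ = h/(mv), we solve for v:

v = h/(mλ)
v = (6.626 × 10^-34 J·s) / (9.11 × 10^-31 kg × 5.48 × 10^-10 m)
v = 1.33 × 10^6 m/s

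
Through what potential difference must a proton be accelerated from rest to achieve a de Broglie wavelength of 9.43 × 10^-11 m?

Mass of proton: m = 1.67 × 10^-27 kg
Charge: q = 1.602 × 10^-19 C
9.23 × 10^-2 V

From λ = h/√(2mqV), we solve for V:

λ² = h²/(2mqV)
V = h²/(2mqλ²)
V = (6.626 × 10^-34 J·s)² / (2 × 1.67 × 10^-27 kg × 1.602 × 10^-19 C × (9.43 × 10^-11 m)²)
V = 9.23 × 10^-2 V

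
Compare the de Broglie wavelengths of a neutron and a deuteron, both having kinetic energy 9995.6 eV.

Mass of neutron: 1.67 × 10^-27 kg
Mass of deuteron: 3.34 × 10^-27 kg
The neutron has the longer wavelength.

Using λ = h/√(2mKE):

For neutron: λ₁ = h/√(2m₁KE) = 2.86 × 10^-13 m
For deuteron: λ₂ = h/√(2m₂KE) = 2.03 × 10^-13 m

Since λ ∝ 1/√m at constant kinetic energy, the lighter particle has the longer wavelength.

The neutron has the longer de Broglie wavelength.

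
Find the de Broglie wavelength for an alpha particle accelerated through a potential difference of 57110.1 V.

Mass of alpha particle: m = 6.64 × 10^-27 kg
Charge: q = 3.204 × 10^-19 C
4.25 × 10^-14 m

When a particle is accelerated through voltage V, it gains kinetic energy KE = qV.

The de Broglie wavelength is then λ = h/√(2mqV):

λ = h/√(2mqV)
λ = (6.626 × 10^-34 J·s) / √(2 × 6.64 × 10^-27 kg × 3.204 × 10^-19 C × 57110.1 V)
λ = 4.25 × 10^-14 m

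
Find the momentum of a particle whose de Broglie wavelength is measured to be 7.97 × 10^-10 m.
8.31 × 10^-25 kg·m/s

From the de Broglie relation λ = h/p, we solve for p:

p = h/λ
p = (6.626 × 10^-34 J·s) / (7.97 × 10^-10 m)
p = 8.31 × 10^-25 kg·m/s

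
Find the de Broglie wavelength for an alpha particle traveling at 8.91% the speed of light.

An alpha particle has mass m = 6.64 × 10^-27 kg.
3.74 × 10^-15 m

Using the de Broglie relation λ = h/(mv):

v = 8.91% × c = 2.671 × 10^7 m/s

λ = h/(mv)
λ = (6.626 × 10^-34 J·s) / (6.64 × 10^-27 kg × 2.671 × 10^7 m/s)
λ = 3.74 × 10^-15 m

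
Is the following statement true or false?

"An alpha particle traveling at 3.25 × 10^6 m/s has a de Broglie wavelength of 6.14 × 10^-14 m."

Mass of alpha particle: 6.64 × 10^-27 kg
False

The claim is incorrect.

Using λ = h/(mv):
λ = (6.626 × 10^-34 J·s) / (6.64 × 10^-27 kg × 3.25 × 10^6 m/s)
λ = 3.07 × 10^-14 m

The actual wavelength differs from the claimed 6.14 × 10^-14 m.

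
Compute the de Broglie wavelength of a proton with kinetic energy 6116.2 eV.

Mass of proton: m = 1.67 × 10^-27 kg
3.66 × 10^-13 m

Using λ = h/√(2mKE):

First convert KE to Joules: KE = 6116.2 eV = 9.799 × 10^-16 J

λ = h/√(2mKE)
λ = (6.626 × 10^-34 J·s) / √(2 × 1.67 × 10^-27 kg × 9.799 × 10^-16 J)
λ = 3.66 × 10^-13 m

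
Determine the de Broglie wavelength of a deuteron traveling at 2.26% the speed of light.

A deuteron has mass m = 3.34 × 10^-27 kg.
2.93 × 10^-14 m

Using the de Broglie relation λ = h/(mv):

v = 2.26% × c = 6.775 × 10^6 m/s

λ = h/(mv)
λ = (6.626 × 10^-34 J·s) / (3.34 × 10^-27 kg × 6.775 × 10^6 m/s)
λ = 2.93 × 10^-14 m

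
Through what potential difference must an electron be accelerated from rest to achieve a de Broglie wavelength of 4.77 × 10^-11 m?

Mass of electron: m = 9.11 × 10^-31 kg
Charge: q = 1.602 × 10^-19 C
661 V

From λ = h/√(2mqV), we solve for V:

λ² = h²/(2mqV)
V = h²/(2mqλ²)
V = (6.626 × 10^-34 J·s)² / (2 × 9.11 × 10^-31 kg × 1.602 × 10^-19 C × (4.77 × 10^-11 m)²)
V = 661 V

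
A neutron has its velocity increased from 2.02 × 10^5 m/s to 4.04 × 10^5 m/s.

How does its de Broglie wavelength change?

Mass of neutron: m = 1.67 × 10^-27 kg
The wavelength decreases by a factor of 2.

Using λ = h/(mv):

Initial wavelength: λ₁ = h/(mv₁) = 1.96 × 10^-12 m
Final wavelength: λ₂ = h/(mv₂) = 9.82 × 10^-13 m

Since λ ∝ 1/v, when velocity increases by a factor of 2, the wavelength decreases by a factor of 2.

λ₂/λ₁ = v₁/v₂ = 1/2

The wavelength decreases by a factor of 2.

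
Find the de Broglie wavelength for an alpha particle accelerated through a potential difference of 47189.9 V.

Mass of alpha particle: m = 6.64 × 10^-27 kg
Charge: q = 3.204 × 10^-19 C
4.68 × 10^-14 m

When a particle is accelerated through voltage V, it gains kinetic energy KE = qV.

The de Broglie wavelength is then λ = h/√(2mqV):

λ = h/√(2mqV)
λ = (6.626 × 10^-34 J·s) / √(2 × 6.64 × 10^-27 kg × 3.204 × 10^-19 C × 47189.9 V)
λ = 4.68 × 10^-14 m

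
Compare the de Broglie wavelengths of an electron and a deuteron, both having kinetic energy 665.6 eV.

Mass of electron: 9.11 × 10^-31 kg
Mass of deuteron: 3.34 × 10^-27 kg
The electron has the longer wavelength.

Using λ = h/√(2mKE):

For electron: λ₁ = h/√(2m₁KE) = 4.75 × 10^-11 m
For deuteron: λ₂ = h/√(2m₂KE) = 7.85 × 10^-13 m

Since λ ∝ 1/√m at constant kinetic energy, the lighter particle has the longer wavelength.

The electron has the longer de Broglie wavelength.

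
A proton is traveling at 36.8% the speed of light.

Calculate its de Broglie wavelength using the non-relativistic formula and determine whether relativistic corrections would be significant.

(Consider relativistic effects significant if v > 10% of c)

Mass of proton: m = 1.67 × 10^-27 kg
Yes, relativistic corrections are needed.

Using the non-relativistic de Broglie formula λ = h/(mv):

v = 36.8% × c = 1.103 × 10^8 m/s

λ = h/(mv)
λ = (6.626 × 10^-34 J·s) / (1.67 × 10^-27 kg × 1.103 × 10^8 m/s)
λ = 3.60 × 10^-15 m

Since v = 36.8% of c > 10% of c, relativistic corrections ARE significant and the actual wavelength would differ from this non-relativistic estimate.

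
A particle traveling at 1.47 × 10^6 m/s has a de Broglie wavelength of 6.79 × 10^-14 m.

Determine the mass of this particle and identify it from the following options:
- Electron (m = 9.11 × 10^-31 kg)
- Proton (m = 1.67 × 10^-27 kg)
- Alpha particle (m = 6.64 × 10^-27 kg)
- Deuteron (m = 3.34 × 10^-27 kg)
The particle is an alpha particle.

From λ = h/(mv), solve for mass:

m = h/(λv)
m = (6.626 × 10^-34 J·s) / (6.79 × 10^-14 m × 1.47 × 10^6 m/s)
m = 6.64 × 10^-27 kg

Comparing with the listed masses, this is closest to an alpha particle.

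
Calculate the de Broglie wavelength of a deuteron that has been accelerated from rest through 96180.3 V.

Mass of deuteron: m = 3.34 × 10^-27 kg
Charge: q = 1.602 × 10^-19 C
6.53 × 10^-14 m

When a particle is accelerated through voltage V, it gains kinetic energy KE = qV.

The de Broglie wavelength is then λ = h/√(2mqV):

λ = h/√(2mqV)
λ = (6.626 × 10^-34 J·s) / √(2 × 3.34 × 10^-27 kg × 1.602 × 10^-19 C × 96180.3 V)
λ = 6.53 × 10^-14 m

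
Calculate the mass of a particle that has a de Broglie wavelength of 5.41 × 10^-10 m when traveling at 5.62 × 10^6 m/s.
2.18 × 10^-31 kg

From the de Broglie relation λ = h/(mv), we solve for m:

m = h/(λv)
m = (6.626 × 10^-34 J·s) / (5.41 × 10^-10 m × 5.62 × 10^6 m/s)
m = 2.18 × 10^-31 kg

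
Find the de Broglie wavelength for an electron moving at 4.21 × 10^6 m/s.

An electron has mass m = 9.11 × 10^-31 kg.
1.73 × 10^-10 m

Using the de Broglie relation λ = h/(mv):

λ = h/(mv)
λ = (6.626 × 10^-34 J·s) / (9.11 × 10^-31 kg × 4.21 × 10^6 m/s)
λ = 1.73 × 10^-10 m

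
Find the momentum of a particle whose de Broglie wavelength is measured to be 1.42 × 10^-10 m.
4.67 × 10^-24 kg·m/s

From the de Broglie relation λ = h/p, we solve for p:

p = h/λ
p = (6.626 × 10^-34 J·s) / (1.42 × 10^-10 m)
p = 4.67 × 10^-24 kg·m/s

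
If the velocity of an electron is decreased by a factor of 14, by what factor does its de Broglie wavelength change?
The wavelength increases by a factor of 14.

From λ = h/(mv), the wavelength is inversely proportional to velocity:

λ ∝ 1/v

If v → v/14, then λ → 14λ

When velocity is decreased by a factor of 14, the wavelength increases by a factor of 14.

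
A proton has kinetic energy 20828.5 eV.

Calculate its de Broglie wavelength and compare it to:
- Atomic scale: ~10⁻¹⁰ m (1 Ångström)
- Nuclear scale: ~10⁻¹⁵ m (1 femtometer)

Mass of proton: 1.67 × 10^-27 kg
λ = 1.98 × 10^-13 m, which is between nuclear and atomic scales.

Using λ = h/√(2mKE):

KE = 20828.5 eV = 3.337 × 10^-15 J

λ = h/√(2mKE)
λ = (6.626 × 10^-34 J·s) / √(2 × 1.67 × 10^-27 kg × 3.337 × 10^-15 J)
λ = 1.98 × 10^-13 m

Comparison:
- Atomic scale (10⁻¹⁰ m): λ is 0.002× this size
- Nuclear scale (10⁻¹⁵ m): λ is 2e+02× this size

The wavelength is between nuclear and atomic scales.

This wavelength is appropriate for probing atomic structure but too large for nuclear physics experiments.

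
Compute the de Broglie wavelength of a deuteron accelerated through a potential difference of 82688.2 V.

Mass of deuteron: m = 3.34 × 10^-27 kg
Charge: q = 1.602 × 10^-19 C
7.04 × 10^-14 m

When a particle is accelerated through voltage V, it gains kinetic energy KE = qV.

The de Broglie wavelength is then λ = h/√(2mqV):

λ = h/√(2mqV)
λ = (6.626 × 10^-34 J·s) / √(2 × 3.34 × 10^-27 kg × 1.602 × 10^-19 C × 82688.2 V)
λ = 7.04 × 10^-14 m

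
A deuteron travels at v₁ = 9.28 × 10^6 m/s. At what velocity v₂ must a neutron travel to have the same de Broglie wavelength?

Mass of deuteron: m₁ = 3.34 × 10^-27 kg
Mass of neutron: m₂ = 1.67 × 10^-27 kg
v₂ = 1.86 × 10^7 m/s

For equal de Broglie wavelengths: λ₁ = λ₂

h/(m₁v₁) = h/(m₂v₂)
m₁v₁ = m₂v₂
v₂ = v₁ · (m₁/m₂)

v₂ = 9.28 × 10^6 m/s × (3.34 × 10^-27 kg / 1.67 × 10^-27 kg)
v₂ = 1.86 × 10^7 m/s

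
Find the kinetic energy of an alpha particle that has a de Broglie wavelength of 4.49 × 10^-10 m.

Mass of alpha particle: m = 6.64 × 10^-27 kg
1.64 × 10^-22 J (or 1.02 × 10^-3 eV)

From λ = h/√(2mKE), we solve for KE:

λ² = h²/(2mKE)
KE = h²/(2mλ²)
KE = (6.626 × 10^-34 J·s)² / (2 × 6.64 × 10^-27 kg × (4.49 × 10^-10 m)²)
KE = 1.64 × 10^-22 J
KE = 1.02 × 10^-3 eV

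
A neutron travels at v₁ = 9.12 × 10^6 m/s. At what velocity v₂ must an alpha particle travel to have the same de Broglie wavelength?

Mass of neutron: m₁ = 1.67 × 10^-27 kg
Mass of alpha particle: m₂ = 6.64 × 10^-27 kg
v₂ = 2.29 × 10^6 m/s

For equal de Broglie wavelengths: λ₁ = λ₂

h/(m₁v₁) = h/(m₂v₂)
m₁v₁ = m₂v₂
v₂ = v₁ · (m₁/m₂)

v₂ = 9.12 × 10^6 m/s × (1.67 × 10^-27 kg / 6.64 × 10^-27 kg)
v₂ = 2.29 × 10^6 m/s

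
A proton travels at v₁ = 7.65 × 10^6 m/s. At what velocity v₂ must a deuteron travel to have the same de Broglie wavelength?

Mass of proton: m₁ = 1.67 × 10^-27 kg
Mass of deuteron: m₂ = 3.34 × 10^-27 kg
v₂ = 3.82 × 10^6 m/s

For equal de Broglie wavelengths: λ₁ = λ₂

h/(m₁v₁) = h/(m₂v₂)
m₁v₁ = m₂v₂
v₂ = v₁ · (m₁/m₂)

v₂ = 7.65 × 10^6 m/s × (1.67 × 10^-27 kg / 3.34 × 10^-27 kg)
v₂ = 3.82 × 10^6 m/s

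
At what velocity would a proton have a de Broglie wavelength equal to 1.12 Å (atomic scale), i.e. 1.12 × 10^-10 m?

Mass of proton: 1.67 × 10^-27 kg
3.54 × 10^3 m/s

From λ = h/(mv), solve for v:

v = h/(mλ)
v = (6.626 × 10^-34 J·s) / (1.67 × 10^-27 kg × 1.12 × 10^-10 m)
v = 3.54 × 10^3 m/s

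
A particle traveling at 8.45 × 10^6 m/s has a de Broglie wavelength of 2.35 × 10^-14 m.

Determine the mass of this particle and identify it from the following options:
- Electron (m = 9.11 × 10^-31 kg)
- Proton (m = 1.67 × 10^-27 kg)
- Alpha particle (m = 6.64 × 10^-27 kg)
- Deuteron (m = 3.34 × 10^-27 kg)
The particle is a deuteron.

From λ = h/(mv), solve for mass:

m = h/(λv)
m = (6.626 × 10^-34 J·s) / (2.35 × 10^-14 m × 8.45 × 10^6 m/s)
m = 3.34 × 10^-27 kg

Comparing with the listed masses, this is closest to a deuteron.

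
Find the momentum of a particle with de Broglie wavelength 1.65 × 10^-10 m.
4.02 × 10^-24 kg·m/s

From the de Broglie relation λ = h/p, we solve for p:

p = h/λ
p = (6.626 × 10^-34 J·s) / (1.65 × 10^-10 m)
p = 4.02 × 10^-24 kg·m/s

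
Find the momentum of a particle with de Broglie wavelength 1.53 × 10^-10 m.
4.33 × 10^-24 kg·m/s

From the de Broglie relation λ = h/p, we solve for p:

p = h/λ
p = (6.626 × 10^-34 J·s) / (1.53 × 10^-10 m)
p = 4.33 × 10^-24 kg·m/s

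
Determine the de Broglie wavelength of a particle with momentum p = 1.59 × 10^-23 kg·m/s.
4.17 × 10^-11 m

Using the de Broglie relation λ = h/p:

λ = h/p
λ = (6.626 × 10^-34 J·s) / (1.59 × 10^-23 kg·m/s)
λ = 4.17 × 10^-11 m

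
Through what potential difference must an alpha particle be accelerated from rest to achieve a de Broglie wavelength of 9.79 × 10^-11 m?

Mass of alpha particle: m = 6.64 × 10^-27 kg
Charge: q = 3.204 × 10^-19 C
1.08 × 10^-2 V

From λ = h/√(2mqV), we solve for V:

λ² = h²/(2mqV)
V = h²/(2mqλ²)
V = (6.626 × 10^-34 J·s)² / (2 × 6.64 × 10^-27 kg × 3.204 × 10^-19 C × (9.79 × 10^-11 m)²)
V = 1.08 × 10^-2 V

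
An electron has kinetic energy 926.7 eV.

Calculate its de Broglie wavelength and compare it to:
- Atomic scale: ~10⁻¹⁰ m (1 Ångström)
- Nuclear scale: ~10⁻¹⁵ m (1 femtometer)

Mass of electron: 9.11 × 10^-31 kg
λ = 4.03 × 10^-11 m, which is between nuclear and atomic scales.

Using λ = h/√(2mKE):

KE = 926.7 eV = 1.485 × 10^-16 J

λ = h/√(2mKE)
λ = (6.626 × 10^-34 J·s) / √(2 × 9.11 × 10^-31 kg × 1.485 × 10^-16 J)
λ = 4.03 × 10^-11 m

Comparison:
- Atomic scale (10⁻¹⁰ m): λ is 0.4× this size
- Nuclear scale (10⁻¹⁵ m): λ is 4e+04× this size

The wavelength is between nuclear and atomic scales.

This wavelength is appropriate for probing atomic structure but too large for nuclear physics experiments.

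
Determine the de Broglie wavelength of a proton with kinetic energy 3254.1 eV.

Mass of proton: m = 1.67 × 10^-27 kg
5.02 × 10^-13 m

Using λ = h/√(2mKE):

First convert KE to Joules: KE = 3254.1 eV = 5.214 × 10^-16 J

λ = h/√(2mKE)
λ = (6.626 × 10^-34 J·s) / √(2 × 1.67 × 10^-27 kg × 5.214 × 10^-16 J)
λ = 5.02 × 10^-13 m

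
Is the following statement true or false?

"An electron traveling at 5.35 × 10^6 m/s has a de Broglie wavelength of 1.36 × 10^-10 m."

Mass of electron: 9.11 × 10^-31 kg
True

The claim is correct.

Using λ = h/(mv):
λ = (6.626 × 10^-34 J·s) / (9.11 × 10^-31 kg × 5.35 × 10^6 m/s)
λ = 1.36 × 10^-10 m

This matches the claimed value.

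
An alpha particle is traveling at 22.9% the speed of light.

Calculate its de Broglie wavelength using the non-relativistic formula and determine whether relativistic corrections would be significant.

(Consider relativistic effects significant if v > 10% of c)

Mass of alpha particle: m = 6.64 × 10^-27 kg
Yes, relativistic corrections are needed.

Using the non-relativistic de Broglie formula λ = h/(mv):

v = 22.9% × c = 6.865 × 10^7 m/s

λ = h/(mv)
λ = (6.626 × 10^-34 J·s) / (6.64 × 10^-27 kg × 6.865 × 10^7 m/s)
λ = 1.45 × 10^-15 m

Since v = 22.9% of c > 10% of c, relativistic corrections ARE significant and the actual wavelength would differ from this non-relativistic estimate.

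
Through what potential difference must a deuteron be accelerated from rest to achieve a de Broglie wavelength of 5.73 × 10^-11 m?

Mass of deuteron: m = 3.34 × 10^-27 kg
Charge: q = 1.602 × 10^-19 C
1.25 × 10^-1 V

From λ = h/√(2mqV), we solve for V:

λ² = h²/(2mqV)
V = h²/(2mqλ²)
V = (6.626 × 10^-34 J·s)² / (2 × 3.34 × 10^-27 kg × 1.602 × 10^-19 C × (5.73 × 10^-11 m)²)
V = 1.25 × 10^-1 V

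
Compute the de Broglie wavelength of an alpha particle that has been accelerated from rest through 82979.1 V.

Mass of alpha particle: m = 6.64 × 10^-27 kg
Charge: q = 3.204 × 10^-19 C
3.53 × 10^-14 m

When a particle is accelerated through voltage V, it gains kinetic energy KE = qV.

The de Broglie wavelength is then λ = h/√(2mqV):

λ = h/√(2mqV)
λ = (6.626 × 10^-34 J·s) / √(2 × 6.64 × 10^-27 kg × 3.204 × 10^-19 C × 82979.1 V)
λ = 3.53 × 10^-14 m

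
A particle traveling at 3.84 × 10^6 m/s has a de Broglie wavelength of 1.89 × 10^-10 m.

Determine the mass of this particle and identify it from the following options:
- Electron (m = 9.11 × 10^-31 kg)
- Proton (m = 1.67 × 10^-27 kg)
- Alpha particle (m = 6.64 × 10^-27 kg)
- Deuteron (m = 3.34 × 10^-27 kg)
The particle is an electron.

From λ = h/(mv), solve for mass:

m = h/(λv)
m = (6.626 × 10^-34 J·s) / (1.89 × 10^-10 m × 3.84 × 10^6 m/s)
m = 9.13 × 10^-31 kg

Comparing with the listed masses, this is closest to an electron.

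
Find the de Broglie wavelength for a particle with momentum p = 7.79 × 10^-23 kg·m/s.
8.51 × 10^-12 m

Using the de Broglie relation λ = h/p:

λ = h/p
λ = (6.626 × 10^-34 J·s) / (7.79 × 10^-23 kg·m/s)
λ = 8.51 × 10^-12 m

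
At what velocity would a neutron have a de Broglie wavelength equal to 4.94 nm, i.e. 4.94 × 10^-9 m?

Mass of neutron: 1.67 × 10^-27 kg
8.03 × 10^1 m/s

From λ = h/(mv), solve for v:

v = h/(mλ)
v = (6.626 × 10^-34 J·s) / (1.67 × 10^-27 kg × 4.94 × 10^-9 m)
v = 8.03 × 10^1 m/s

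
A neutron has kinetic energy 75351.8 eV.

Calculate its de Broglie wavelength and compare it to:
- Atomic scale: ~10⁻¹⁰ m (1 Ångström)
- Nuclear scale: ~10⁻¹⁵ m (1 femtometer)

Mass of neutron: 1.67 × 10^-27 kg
λ = 1.04 × 10^-13 m, which is between nuclear and atomic scales.

Using λ = h/√(2mKE):

KE = 75351.8 eV = 1.207 × 10^-14 J

λ = h/√(2mKE)
λ = (6.626 × 10^-34 J·s) / √(2 × 1.67 × 10^-27 kg × 1.207 × 10^-14 J)
λ = 1.04 × 10^-13 m

Comparison:
- Atomic scale (10⁻¹⁰ m): λ is 0.001× this size
- Nuclear scale (10⁻¹⁵ m): λ is 1e+02× this size

The wavelength is between nuclear and atomic scales.

This wavelength is appropriate for probing atomic structure but too large for nuclear physics experiments.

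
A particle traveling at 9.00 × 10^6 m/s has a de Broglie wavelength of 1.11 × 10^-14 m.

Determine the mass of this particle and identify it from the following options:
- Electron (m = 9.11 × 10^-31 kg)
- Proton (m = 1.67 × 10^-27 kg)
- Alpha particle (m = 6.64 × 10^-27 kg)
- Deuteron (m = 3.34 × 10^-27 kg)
The particle is an alpha particle.

From λ = h/(mv), solve for mass:

m = h/(λv)
m = (6.626 × 10^-34 J·s) / (1.11 × 10^-14 m × 9.00 × 10^6 m/s)
m = 6.63 × 10^-27 kg

Comparing with the listed masses, this is closest to an alpha particle.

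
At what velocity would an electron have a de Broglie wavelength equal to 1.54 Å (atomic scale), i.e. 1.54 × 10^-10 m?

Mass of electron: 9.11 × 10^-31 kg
4.72 × 10^6 m/s

From λ = h/(mv), solve for v:

v = h/(mλ)
v = (6.626 × 10^-34 J·s) / (9.11 × 10^-31 kg × 1.54 × 10^-10 m)
v = 4.72 × 10^6 m/s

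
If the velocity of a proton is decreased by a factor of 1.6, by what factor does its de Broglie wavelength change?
The wavelength increases by a factor of 1.6.

From λ = h/(mv), the wavelength is inversely proportional to velocity:

λ ∝ 1/v

If v → v/1.6, then λ → 1.6λ

When velocity is decreased by a factor of 1.6, the wavelength increases by a factor of 1.6.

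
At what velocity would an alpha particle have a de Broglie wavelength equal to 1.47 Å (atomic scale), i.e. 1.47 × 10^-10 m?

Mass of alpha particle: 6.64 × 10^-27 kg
6.79 × 10^2 m/s

From λ = h/(mv), solve for v:

v = h/(mλ)
v = (6.626 × 10^-34 J·s) / (6.64 × 10^-27 kg × 1.47 × 10^-10 m)
v = 6.79 × 10^2 m/s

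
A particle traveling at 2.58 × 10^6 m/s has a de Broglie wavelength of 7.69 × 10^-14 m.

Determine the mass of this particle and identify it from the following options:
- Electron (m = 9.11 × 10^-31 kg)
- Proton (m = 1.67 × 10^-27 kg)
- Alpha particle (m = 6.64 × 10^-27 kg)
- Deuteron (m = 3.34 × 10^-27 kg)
The particle is a deuteron.

From λ = h/(mv), solve for mass:

m = h/(λv)
m = (6.626 × 10^-34 J·s) / (7.69 × 10^-14 m × 2.58 × 10^6 m/s)
m = 3.34 × 10^-27 kg

Comparing with the listed masses, this is closest to a deuteron.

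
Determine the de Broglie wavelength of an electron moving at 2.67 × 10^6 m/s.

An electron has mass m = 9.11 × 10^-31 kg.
2.72 × 10^-10 m

Using the de Broglie relation λ = h/(mv):

λ = h/(mv)
λ = (6.626 × 10^-34 J·s) / (9.11 × 10^-31 kg × 2.67 × 10^6 m/s)
λ = 2.72 × 10^-10 m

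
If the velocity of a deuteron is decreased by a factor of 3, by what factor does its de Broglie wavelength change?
The wavelength increases by a factor of 3.

From λ = h/(mv), the wavelength is inversely proportional to velocity:

λ ∝ 1/v

If v → v/3, then λ → 3λ

When velocity is decreased by a factor of 3, the wavelength increases by a factor of 3.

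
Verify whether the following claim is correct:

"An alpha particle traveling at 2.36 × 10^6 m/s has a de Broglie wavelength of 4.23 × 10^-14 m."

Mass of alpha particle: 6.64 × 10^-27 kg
True

The claim is correct.

Using λ = h/(mv):
λ = (6.626 × 10^-34 J·s) / (6.64 × 10^-27 kg × 2.36 × 10^6 m/s)
λ = 4.23 × 10^-14 m

This matches the claimed value.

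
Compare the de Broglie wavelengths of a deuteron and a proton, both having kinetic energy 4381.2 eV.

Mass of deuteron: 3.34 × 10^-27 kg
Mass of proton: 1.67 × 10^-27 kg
The proton has the longer wavelength.

Using λ = h/√(2mKE):

For deuteron: λ₁ = h/√(2m₁KE) = 3.06 × 10^-13 m
For proton: λ₂ = h/√(2m₂KE) = 4.33 × 10^-13 m

Since λ ∝ 1/√m at constant kinetic energy, the lighter particle has the longer wavelength.

The proton has the longer de Broglie wavelength.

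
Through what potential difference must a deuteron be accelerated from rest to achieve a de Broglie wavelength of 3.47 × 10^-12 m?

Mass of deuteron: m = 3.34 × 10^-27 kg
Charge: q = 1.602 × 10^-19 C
34.1 V

From λ = h/√(2mqV), we solve for V:

λ² = h²/(2mqV)
V = h²/(2mqλ²)
V = (6.626 × 10^-34 J·s)² / (2 × 3.34 × 10^-27 kg × 1.602 × 10^-19 C × (3.47 × 10^-12 m)²)
V = 34.1 V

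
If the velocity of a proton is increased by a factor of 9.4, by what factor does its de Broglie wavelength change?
The wavelength decreases by a factor of 9.4.

From λ = h/(mv), the wavelength is inversely proportional to velocity:

λ ∝ 1/v

If v → 9.4v, then λ → λ/9.4

When velocity is increased by a factor of 9.4, the wavelength decreases by a factor of 9.4.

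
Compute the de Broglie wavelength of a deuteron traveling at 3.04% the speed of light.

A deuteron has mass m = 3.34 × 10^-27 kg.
2.18 × 10^-14 m

Using the de Broglie relation λ = h/(mv):

v = 3.04% × c = 9.114 × 10^6 m/s

λ = h/(mv)
λ = (6.626 × 10^-34 J·s) / (3.34 × 10^-27 kg × 9.114 × 10^6 m/s)
λ = 2.18 × 10^-14 m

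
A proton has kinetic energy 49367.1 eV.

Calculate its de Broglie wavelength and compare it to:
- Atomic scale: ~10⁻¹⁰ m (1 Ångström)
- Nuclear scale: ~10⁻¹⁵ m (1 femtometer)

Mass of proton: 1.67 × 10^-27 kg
λ = 1.29 × 10^-13 m, which is between nuclear and atomic scales.

Using λ = h/√(2mKE):

KE = 49367.1 eV = 7.909 × 10^-15 J

λ = h/√(2mKE)
λ = (6.626 × 10^-34 J·s) / √(2 × 1.67 × 10^-27 kg × 7.909 × 10^-15 J)
λ = 1.29 × 10^-13 m

Comparison:
- Atomic scale (10⁻¹⁰ m): λ is 0.0013× this size
- Nuclear scale (10⁻¹⁵ m): λ is 1.3e+02× this size

The wavelength is between nuclear and atomic scales.

This wavelength is appropriate for probing atomic structure but too large for nuclear physics experiments.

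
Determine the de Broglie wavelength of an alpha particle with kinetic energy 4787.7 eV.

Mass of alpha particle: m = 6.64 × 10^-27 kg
2.08 × 10^-13 m

Using λ = h/√(2mKE):

First convert KE to Joules: KE = 4787.7 eV = 7.671 × 10^-16 J

λ = h/√(2mKE)
λ = (6.626 × 10^-34 J·s) / √(2 × 6.64 × 10^-27 kg × 7.671 × 10^-16 J)
λ = 2.08 × 10^-13 m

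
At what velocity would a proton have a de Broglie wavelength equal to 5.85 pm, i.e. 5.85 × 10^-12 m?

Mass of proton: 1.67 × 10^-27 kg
6.78 × 10^4 m/s

From λ = h/(mv), solve for v:

v = h/(mλ)
v = (6.626 × 10^-34 J·s) / (1.67 × 10^-27 kg × 5.85 × 10^-12 m)
v = 6.78 × 10^4 m/s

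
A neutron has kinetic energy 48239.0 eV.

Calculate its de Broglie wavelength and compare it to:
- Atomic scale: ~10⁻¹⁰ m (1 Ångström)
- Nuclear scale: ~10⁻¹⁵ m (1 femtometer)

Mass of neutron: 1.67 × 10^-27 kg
λ = 1.30 × 10^-13 m, which is between nuclear and atomic scales.

Using λ = h/√(2mKE):

KE = 48239.0 eV = 7.729 × 10^-15 J

λ = h/√(2mKE)
λ = (6.626 × 10^-34 J·s) / √(2 × 1.67 × 10^-27 kg × 7.729 × 10^-15 J)
λ = 1.30 × 10^-13 m

Comparison:
- Atomic scale (10⁻¹⁰ m): λ is 0.0013× this size
- Nuclear scale (10⁻¹⁵ m): λ is 1.3e+02× this size

The wavelength is between nuclear and atomic scales.

This wavelength is appropriate for probing atomic structure but too large for nuclear physics experiments.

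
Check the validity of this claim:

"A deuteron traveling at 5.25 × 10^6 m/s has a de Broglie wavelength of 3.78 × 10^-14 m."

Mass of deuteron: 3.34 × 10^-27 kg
True

The claim is correct.

Using λ = h/(mv):
λ = (6.626 × 10^-34 J·s) / (3.34 × 10^-27 kg × 5.25 × 10^6 m/s)
λ = 3.78 × 10^-14 m

This matches the claimed value.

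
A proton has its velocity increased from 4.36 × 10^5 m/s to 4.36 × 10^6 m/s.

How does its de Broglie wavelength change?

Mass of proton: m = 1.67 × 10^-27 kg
The wavelength decreases by a factor of 10.

Using λ = h/(mv):

Initial wavelength: λ₁ = h/(mv₁) = 9.10 × 10^-13 m
Final wavelength: λ₂ = h/(mv₂) = 9.10 × 10^-14 m

Since λ ∝ 1/v, when velocity increases by a factor of 10, the wavelength decreases by a factor of 10.

λ₂/λ₁ = v₁/v₂ = 1/10

The wavelength decreases by a factor of 10.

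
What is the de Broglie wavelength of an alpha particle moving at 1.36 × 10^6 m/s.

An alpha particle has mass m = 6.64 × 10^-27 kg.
7.34 × 10^-14 m

Using the de Broglie relation λ = h/(mv):

λ = h/(mv)
λ = (6.626 × 10^-34 J·s) / (6.64 × 10^-27 kg × 1.36 × 10^6 m/s)
λ = 7.34 × 10^-14 m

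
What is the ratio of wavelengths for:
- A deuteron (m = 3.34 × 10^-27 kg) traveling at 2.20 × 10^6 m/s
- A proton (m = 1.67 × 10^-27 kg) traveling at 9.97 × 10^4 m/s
λ₁/λ₂ = 0.0227

Using λ = h/(mv):

λ₁ = h/(m₁v₁) = 9.02 × 10^-14 m
λ₂ = h/(m₂v₂) = 3.98 × 10^-12 m

Ratio λ₁/λ₂ = (m₂v₂)/(m₁v₁)
         = (1.67 × 10^-27 kg × 9.97 × 10^4 m/s) / (3.34 × 10^-27 kg × 2.20 × 10^6 m/s)
         = 0.0227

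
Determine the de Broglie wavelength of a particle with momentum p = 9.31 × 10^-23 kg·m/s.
7.12 × 10^-12 m

Using the de Broglie relation λ = h/p:

λ = h/p
λ = (6.626 × 10^-34 J·s) / (9.31 × 10^-23 kg·m/s)
λ = 7.12 × 10^-12 m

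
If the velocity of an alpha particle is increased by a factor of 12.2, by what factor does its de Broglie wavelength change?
The wavelength decreases by a factor of 12.2.

From λ = h/(mv), the wavelength is inversely proportional to velocity:

λ ∝ 1/v

If v → 12.2v, then λ → λ/12.2

When velocity is increased by a factor of 12.2, the wavelength decreases by a factor of 12.2.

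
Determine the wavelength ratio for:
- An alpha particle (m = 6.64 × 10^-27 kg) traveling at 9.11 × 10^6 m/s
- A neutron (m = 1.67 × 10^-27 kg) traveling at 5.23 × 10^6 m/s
λ₁/λ₂ = 0.144

Using λ = h/(mv):

λ₁ = h/(m₁v₁) = 1.10 × 10^-14 m
λ₂ = h/(m₂v₂) = 7.59 × 10^-14 m

Ratio λ₁/λ₂ = (m₂v₂)/(m₁v₁)
         = (1.67 × 10^-27 kg × 5.23 × 10^6 m/s) / (6.64 × 10^-27 kg × 9.11 × 10^6 m/s)
         = 0.144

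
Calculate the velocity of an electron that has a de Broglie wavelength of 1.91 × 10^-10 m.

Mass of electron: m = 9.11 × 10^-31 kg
3.81 × 10^6 m/s

From the de Broglie relation λ = h/(mv), we solve for v:

v = h/(mλ)
v = (6.626 × 10^-34 J·s) / (9.11 × 10^-31 kg × 1.91 × 10^-10 m)
v = 3.81 × 10^6 m/s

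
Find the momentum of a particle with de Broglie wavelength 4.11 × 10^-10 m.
1.61 × 10^-24 kg·m/s

From the de Broglie relation λ = h/p, we solve for p:

p = h/λ
p = (6.626 × 10^-34 J·s) / (4.11 × 10^-10 m)
p = 1.61 × 10^-24 kg·m/s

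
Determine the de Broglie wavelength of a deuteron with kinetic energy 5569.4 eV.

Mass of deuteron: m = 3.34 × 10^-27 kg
2.71 × 10^-13 m

Using λ = h/√(2mKE):

First convert KE to Joules: KE = 5569.4 eV = 8.923 × 10^-16 J

λ = h/√(2mKE)
λ = (6.626 × 10^-34 J·s) / √(2 × 3.34 × 10^-27 kg × 8.923 × 10^-16 J)
λ = 2.71 × 10^-13 m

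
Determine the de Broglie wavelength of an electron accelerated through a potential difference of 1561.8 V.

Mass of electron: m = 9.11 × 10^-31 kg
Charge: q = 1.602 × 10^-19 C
3.10 × 10^-11 m

When a particle is accelerated through voltage V, it gains kinetic energy KE = qV.

The de Broglie wavelength is then λ = h/√(2mqV):

λ = h/√(2mqV)
λ = (6.626 × 10^-34 J·s) / √(2 × 9.11 × 10^-31 kg × 1.602 × 10^-19 C × 1561.8 V)
λ = 3.10 × 10^-11 m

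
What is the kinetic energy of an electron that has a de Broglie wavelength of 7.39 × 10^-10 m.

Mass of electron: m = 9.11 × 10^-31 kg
4.41 × 10^-19 J (or 2.75 eV)

From λ = h/√(2mKE), we solve for KE:

λ² = h²/(2mKE)
KE = h²/(2mλ²)
KE = (6.626 × 10^-34 J·s)² / (2 × 9.11 × 10^-31 kg × (7.39 × 10^-10 m)²)
KE = 4.41 × 10^-19 J
KE = 2.75 eV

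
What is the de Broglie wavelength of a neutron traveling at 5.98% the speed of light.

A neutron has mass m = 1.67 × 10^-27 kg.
2.21 × 10^-14 m

Using the de Broglie relation λ = h/(mv):

v = 5.98% × c = 1.793 × 10^7 m/s

λ = h/(mv)
λ = (6.626 × 10^-34 J·s) / (1.67 × 10^-27 kg × 1.793 × 10^7 m/s)
λ = 2.21 × 10^-14 m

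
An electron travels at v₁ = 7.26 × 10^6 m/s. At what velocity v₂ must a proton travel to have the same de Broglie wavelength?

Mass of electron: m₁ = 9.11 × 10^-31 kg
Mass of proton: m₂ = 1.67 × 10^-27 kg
v₂ = 3.96 × 10^3 m/s

For equal de Broglie wavelengths: λ₁ = λ₂

h/(m₁v₁) = h/(m₂v₂)
m₁v₁ = m₂v₂
v₂ = v₁ · (m₁/m₂)

v₂ = 7.26 × 10^6 m/s × (9.11 × 10^-31 kg / 1.67 × 10^-27 kg)
v₂ = 3.96 × 10^3 m/s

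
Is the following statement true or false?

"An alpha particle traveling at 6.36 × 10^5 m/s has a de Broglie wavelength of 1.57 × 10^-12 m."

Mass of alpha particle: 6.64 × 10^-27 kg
False

The claim is incorrect.

Using λ = h/(mv):
λ = (6.626 × 10^-34 J·s) / (6.64 × 10^-27 kg × 6.36 × 10^5 m/s)
λ = 1.57 × 10^-13 m

The actual wavelength differs from the claimed 1.57 × 10^-12 m.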